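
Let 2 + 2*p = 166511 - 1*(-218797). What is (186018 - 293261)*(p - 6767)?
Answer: -19934972298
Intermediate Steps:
p = 192653 (p = -1 + (166511 - 1*(-218797))/2 = -1 + (166511 + 218797)/2 = -1 + (1/2)*385308 = -1 + 192654 = 192653)
(186018 - 293261)*(p - 6767) = (186018 - 293261)*(192653 - 6767) = -107243*185886 = -19934972298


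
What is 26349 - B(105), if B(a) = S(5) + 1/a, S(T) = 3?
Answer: 2766329/105 ≈ 26346.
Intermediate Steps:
B(a) = 3 + 1/a
26349 - B(105) = 26349 - (3 + 1/105) = 26349 - 1*316/105 = 26349 - 316/105 = 2766329/105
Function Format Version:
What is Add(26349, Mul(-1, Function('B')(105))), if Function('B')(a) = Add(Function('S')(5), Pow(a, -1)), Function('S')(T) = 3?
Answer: Rational(2766329, 105) ≈ 26346.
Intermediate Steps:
Function('B')(a) = Add(3, Pow(a, -1))
Add(26349, Mul(-1, Function('B')(105))) = Add(26349, Mul(-1, Add(3, Pow(105, -1)))) = Add(26349, Mul(-1, Add(3, Rational(1, 105)))) = Add(26349, Mul(-1, Rational(316, 105))) = Add(26349, Rational(-316, 105)) = Rational(2766329, 105)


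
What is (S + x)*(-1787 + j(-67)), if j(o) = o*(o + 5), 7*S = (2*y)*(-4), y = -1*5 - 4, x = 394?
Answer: 6698610/7 ≈ 9.5694e+5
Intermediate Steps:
y = -9 (y = -5 - 4 = -9)
S = 72/7 (S = ((2*(-9))*(-4))/7 = (-18*(-4))/7 = (⅐)*72 = 72/7 ≈ 10.286)
j(o) = o*(5 + o)
(S + x)*(-1787 + j(-67)) = (72/7 + 394)*(-1787 - 67*(5 - 67)) = 2830*(-1787 - 67*(-62))/7 = 2830*(-1787 + 4154)/7 = (2830/7)*2367 = 6698610/7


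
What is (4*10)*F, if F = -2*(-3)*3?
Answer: 720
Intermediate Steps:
F = 18 (F = 6*3 = 18)
(4*10)*F = (4*10)*18 = 40*18 = 720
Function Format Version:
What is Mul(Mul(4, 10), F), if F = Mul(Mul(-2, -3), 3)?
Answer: 720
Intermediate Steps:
F = 18 (F = Mul(6, 3) = 18)
Mul(Mul(4, 10), F) = Mul(Mul(4, 10), 18) = Mul(40, 18) = 720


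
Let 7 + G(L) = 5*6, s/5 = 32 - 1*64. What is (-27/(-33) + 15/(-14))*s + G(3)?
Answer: 4891/77 ≈ 63.519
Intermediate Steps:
s = -160 (s = 5*(32 - 1*64) = 5*(32 - 64) = 5*(-32) = -160)
G(L) = 23 (G(L) = -7 + 5*6 = -7 + 30 = 23)
(-27/(-33) + 15/(-14))*s + G(3) = (-27/(-33) + 15/(-14))*(-160) + 23 = (-27*(-1/33) + 15*(-1/14))*(-160) + 23 = (9/11 - 15/14)*(-160) + 23 = -39/154*(-160) + 23 = 3120/77 + 23 = 4891/77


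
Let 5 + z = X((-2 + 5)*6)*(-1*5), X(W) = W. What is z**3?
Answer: -857375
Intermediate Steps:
z = -95 (z = -5 + ((-2 + 5)*6)*(-1*5) = -5 + (3*6)*(-5) = -5 + 18*(-5) = -5 - 90 = -95)
z**3 = (-95)**3 = -857375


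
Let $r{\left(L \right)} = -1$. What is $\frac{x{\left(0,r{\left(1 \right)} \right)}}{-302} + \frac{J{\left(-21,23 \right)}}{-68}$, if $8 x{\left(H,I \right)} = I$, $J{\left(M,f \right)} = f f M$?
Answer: $\frac{6709853}{41072} \approx 163.37$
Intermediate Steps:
$J{\left(M,f \right)} = M f^{2}$ ($J{\left(M,f \right)} = f^{2} M = M f^{2}$)
$x{\left(H,I \right)} = \frac{I}{8}$
$\frac{x{\left(0,r{\left(1 \right)} \right)}}{-302} + \frac{J{\left(-21,23 \right)}}{-68} = \frac{\frac{1}{8} \left(-1\right)}{-302} + \frac{\left(-21\right) 23^{2}}{-68} = \left(- \frac{1}{8}\right) \left(- \frac{1}{302}\right) + \left(-21\right) 529 \left(- \frac{1}{68}\right) = \frac{1}{2416} - - \frac{11109}{68} = \frac{1}{2416} + \frac{11109}{68} = \frac{6709853}{41072}$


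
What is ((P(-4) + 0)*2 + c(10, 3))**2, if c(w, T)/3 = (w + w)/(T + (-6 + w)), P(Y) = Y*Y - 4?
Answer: 51984/49 ≈ 1060.9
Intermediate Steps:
P(Y) = -4 + Y**2 (P(Y) = Y**2 - 4 = -4 + Y**2)
c(w, T) = 6*w/(-6 + T + w) (c(w, T) = 3*((w + w)/(T + (-6 + w))) = 3*((2*w)/(-6 + T + w)) = 3*(2*w/(-6 + T + w)) = 6*w/(-6 + T + w))
((P(-4) + 0)*2 + c(10, 3))**2 = (((-4 + (-4)**2) + 0)*2 + 6*10/(-6 + 3 + 10))**2 = (((-4 + 16) + 0)*2 + 6*10/7)**2 = ((12 + 0)*2 + 6*10*(1/7))**2 = (12*2 + 60/7)**2 = (24 + 60/7)**2 = (228/7)**2 = 51984/49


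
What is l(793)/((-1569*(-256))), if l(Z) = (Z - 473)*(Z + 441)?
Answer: 3085/3138 ≈ 0.98311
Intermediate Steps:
l(Z) = (-473 + Z)*(441 + Z)
l(793)/((-1569*(-256))) = (-208593 + 793**2 - 32*793)/((-1569*(-256))) = (-208593 + 628849 - 25376)/401664 = 394880*(1/401664) = 3085/3138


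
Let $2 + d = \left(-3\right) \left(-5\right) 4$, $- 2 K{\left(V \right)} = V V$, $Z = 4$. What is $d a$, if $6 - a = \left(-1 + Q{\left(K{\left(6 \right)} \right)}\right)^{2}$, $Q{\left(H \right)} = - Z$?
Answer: $-1102$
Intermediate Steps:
$K{\left(V \right)} = - \frac{V^{2}}{2}$ ($K{\left(V \right)} = - \frac{V V}{2} = - \frac{V^{2}}{2}$)
$Q{\left(H \right)} = -4$ ($Q{\left(H \right)} = \left(-1\right) 4 = -4$)
$a = -19$ ($a = 6 - \left(-1 - 4\right)^{2} = 6 - \left(-5\right)^{2} = 6 - 25 = -19$)
$d = 58$ ($d = -2 + \left(-3\right) \left(-5\right) 4 = -2 + 15 \cdot 4 = -2 + 60 = 58$)
$d a = 58 \left(-19\right) = -1102$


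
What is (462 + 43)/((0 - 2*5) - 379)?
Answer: -505/389 ≈ -1.2982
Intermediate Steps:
(462 + 43)/((0 - 2*5) - 379) = 505/((0 - 10) - 379) = 505/(-10 - 379) = 505/(-389) = 505*(-1/389) = -505/389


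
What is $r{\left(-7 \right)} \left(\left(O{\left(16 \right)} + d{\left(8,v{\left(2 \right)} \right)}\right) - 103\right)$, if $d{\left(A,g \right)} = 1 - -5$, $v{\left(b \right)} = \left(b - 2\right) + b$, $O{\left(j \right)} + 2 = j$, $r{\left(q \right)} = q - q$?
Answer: $0$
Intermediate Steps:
$r{\left(q \right)} = 0$
$O{\left(j \right)} = -2 + j$
$v{\left(b \right)} = -2 + 2 b$ ($v{\left(b \right)} = \left(-2 + b\right) + b = -2 + 2 b$)
$d{\left(A,g \right)} = 6$ ($d{\left(A,g \right)} = 1 + 5 = 6$)
$r{\left(-7 \right)} \left(\left(O{\left(16 \right)} + d{\left(8,v{\left(2 \right)} \right)}\right) - 103\right) = 0 \left(\left(\left(-2 + 16\right) + 6\right) - 103\right) = 0 \left(\left(14 + 6\right) - 103\right) = 0 \left(20 - 103\right) = 0 \left(-83\right) = 0$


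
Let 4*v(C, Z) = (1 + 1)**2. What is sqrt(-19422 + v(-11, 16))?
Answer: I*sqrt(19421) ≈ 139.36*I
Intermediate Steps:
v(C, Z) = 1 (v(C, Z) = (1 + 1)**2/4 = (1/4)*2**2 = (1/4)*4 = 1)
sqrt(-19422 + v(-11, 16)) = sqrt(-19422 + 1) = sqrt(-19421) = I*sqrt(19421)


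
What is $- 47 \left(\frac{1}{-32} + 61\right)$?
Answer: $- \frac{91697}{32} \approx -2865.5$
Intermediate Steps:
$- 47 \left(\frac{1}{-32} + 61\right) = - 47 \left(- \frac{1}{32} + 61\right) = - \frac{47 \cdot 1951}{32} = \left(-1\right) \frac{91697}{32} = - \frac{91697}{32}$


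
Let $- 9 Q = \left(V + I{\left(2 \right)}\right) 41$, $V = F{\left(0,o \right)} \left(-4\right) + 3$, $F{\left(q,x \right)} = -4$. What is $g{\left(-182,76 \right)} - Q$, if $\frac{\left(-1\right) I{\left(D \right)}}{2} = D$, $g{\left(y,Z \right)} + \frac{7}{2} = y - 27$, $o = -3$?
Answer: $- \frac{865}{6} \approx -144.17$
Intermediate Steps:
$g{\left(y,Z \right)} = - \frac{61}{2} + y$ ($g{\left(y,Z \right)} = - \frac{7}{2} + \left(y - 27\right) = - \frac{7}{2} + \left(-27 + y\right) = - \frac{61}{2} + y$)
$I{\left(D \right)} = - 2 D$
$V = 19$ ($V = \left(-4\right) \left(-4\right) + 3 = 16 + 3 = 19$)
$Q = - \frac{205}{3}$ ($Q = - \frac{\left(19 - 4\right) 41}{9} = - \frac{15 \cdot 41}{9} = \left(- \frac{1}{9}\right) 615 = - \frac{205}{3} \approx -68.333$)
$g{\left(-182,76 \right)} - Q = \left(- \frac{61}{2} - 182\right) - - \frac{205}{3} = - \frac{425}{2} + \frac{205}{3} = - \frac{865}{6}$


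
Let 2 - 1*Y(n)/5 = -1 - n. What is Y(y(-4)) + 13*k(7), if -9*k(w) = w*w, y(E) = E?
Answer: -682/9 ≈ -75.778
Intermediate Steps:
Y(n) = 15 + 5*n (Y(n) = 10 - 5*(-1 - n) = 10 + (5 + 5*n) = 15 + 5*n)
k(w) = -w²/9 (k(w) = -w*w/9 = -w²/9)
Y(y(-4)) + 13*k(7) = (15 + 5*(-4)) + 13*(-⅑*7²) = (15 - 20) + 13*(-⅑*49) = -5 + 13*(-49/9) = -5 - 637/9 = -682/9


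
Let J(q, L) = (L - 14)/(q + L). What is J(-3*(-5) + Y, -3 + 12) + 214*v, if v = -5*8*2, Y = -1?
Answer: -393765/23 ≈ -17120.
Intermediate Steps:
v = -80 (v = -40*2 = -80)
J(q, L) = (-14 + L)/(L + q)
J(-3*(-5) + Y, -3 + 12) + 214*v = (-14 + (-3 + 12))/((-3 + 12) + (-3*(-5) - 1)) + 214*(-80) = (-14 + 9)/(9 + (15 - 1)) - 17120 = -5/(9 + 14) - 17120 = -5/23 - 17120 = -393765/23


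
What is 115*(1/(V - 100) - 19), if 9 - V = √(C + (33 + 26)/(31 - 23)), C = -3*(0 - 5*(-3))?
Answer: 115*(-19*√602 + 6920*I)/(√602 - 364*I) ≈ -2186.3 + 0.084798*I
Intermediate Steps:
C = -45 (C = -3*(0 + 15) = -3*15 = -45)
V = 9 - I*√602/4 (V = 9 - √(-45 + (33 + 26)/(31 - 23)) = 9 - √(-45 + 59/8) = 9 - √(-301/8) = 9 - I*√602/4 ≈ 9.0 - 6.1339*I)
115*(1/(V - 100) - 19) = 115*(1/((9 - I*√602/4) - 100) - 19) = 115*(1/(-91 - I*√602/4) - 19) = 115*(-19 + 1/(-91 - I*√602/4)) = -2185 + 115/(-91 - I*√602/4)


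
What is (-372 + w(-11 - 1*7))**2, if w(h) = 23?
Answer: 121801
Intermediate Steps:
(-372 + w(-11 - 1*7))**2 = (-372 + 23)**2 = (-349)**2 = 121801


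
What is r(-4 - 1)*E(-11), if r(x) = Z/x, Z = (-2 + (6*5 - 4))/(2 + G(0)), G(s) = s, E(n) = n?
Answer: 132/5 ≈ 26.400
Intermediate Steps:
Z = 12 (Z = (-2 + (6*5 - 4))/(2 + 0) = (-2 + (30 - 4))/2 = (-2 + 26)*(1/2) = 24*(1/2) = 12)
r(x) = 12/x
r(-4 - 1)*E(-11) = (12/(-4 - 1))*(-11) = (12/(-5))*(-11) = (12*(-1/5))*(-11) = -12/5*(-11) = 132/5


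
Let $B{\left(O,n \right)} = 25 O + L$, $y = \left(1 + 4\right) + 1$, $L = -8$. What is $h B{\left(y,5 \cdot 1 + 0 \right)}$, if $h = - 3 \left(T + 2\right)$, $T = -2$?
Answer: $0$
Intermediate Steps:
$y = 6$ ($y = 5 + 1 = 6$)
$h = 0$ ($h = - 3 \left(-2 + 2\right) = \left(-3\right) 0 = 0$)
$B{\left(O,n \right)} = -8 + 25 O$ ($B{\left(O,n \right)} = 25 O - 8 = -8 + 25 O$)
$h B{\left(y,5 \cdot 1 + 0 \right)} = 0 \left(-8 + 25 \cdot 6\right) = 0 \left(-8 + 150\right) = 0 \cdot 142 = 0$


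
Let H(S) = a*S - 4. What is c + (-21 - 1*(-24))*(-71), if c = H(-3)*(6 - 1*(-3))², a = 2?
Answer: -1023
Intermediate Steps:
H(S) = -4 + 2*S (H(S) = 2*S - 4 = -4 + 2*S)
c = -810 (c = (-4 + 2*(-3))*(6 - 1*(-3))² = (-4 - 6)*(6 + 3)² = -10*9² = -10*81 = -810)
c + (-21 - 1*(-24))*(-71) = -810 + (-21 - 1*(-24))*(-71) = -810 + (-21 + 24)*(-71) = -810 + 3*(-71) = -810 - 213 = -1023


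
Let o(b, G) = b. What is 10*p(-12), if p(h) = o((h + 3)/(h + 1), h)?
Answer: 90/11 ≈ 8.1818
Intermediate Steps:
p(h) = (3 + h)/(1 + h) (p(h) = (h + 3)/(h + 1) = (3 + h)/(1 + h))
10*p(-12) = 10*((3 - 12)/(1 - 12)) = 10*(-9/(-11)) = 10*(-1/11*(-9)) = 10*(9/11) = 90/11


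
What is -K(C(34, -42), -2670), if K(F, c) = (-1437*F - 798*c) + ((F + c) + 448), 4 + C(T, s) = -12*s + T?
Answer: -1361614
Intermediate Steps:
C(T, s) = -4 + T - 12*s (C(T, s) = -4 + (-12*s + T) = -4 + (T - 12*s) = -4 + T - 12*s)
K(F, c) = 448 - 1436*F - 797*c (K(F, c) = (-1437*F - 798*c) + (448 + F + c) = 448 - 1436*F - 797*c)
-K(C(34, -42), -2670) = -(448 - 1436*(-4 + 34 - 12*(-42)) - 797*(-2670)) = -(448 - 1436*(-4 + 34 + 504) + 2127990) = -(448 - 1436*534 + 2127990) = -(448 - 766824 + 2127990) = -1*1361614 = -1361614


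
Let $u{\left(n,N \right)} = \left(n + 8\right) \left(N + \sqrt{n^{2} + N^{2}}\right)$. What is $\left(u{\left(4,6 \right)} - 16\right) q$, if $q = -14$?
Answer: $-784 - 336 \sqrt{13} \approx -1995.5$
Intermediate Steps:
$u{\left(n,N \right)} = \left(8 + n\right) \left(N + \sqrt{N^{2} + n^{2}}\right)$
$\left(u{\left(4,6 \right)} - 16\right) q = \left(\left(8 \cdot 6 + 8 \sqrt{6^{2} + 4^{2}} + 6 \cdot 4 + 4 \sqrt{6^{2} + 4^{2}}\right) - 16\right) \left(-14\right) = \left(\left(48 + 8 \sqrt{36 + 16} + 24 + 4 \sqrt{36 + 16}\right) - 16\right) \left(-14\right) = \left(\left(48 + 8 \sqrt{52} + 24 + 4 \sqrt{52}\right) - 16\right) \left(-14\right) = \left(\left(48 + 8 \cdot 2 \sqrt{13} + 24 + 4 \cdot 2 \sqrt{13}\right) - 16\right) \left(-14\right) = \left(\left(48 + 16 \sqrt{13} + 24 + 8 \sqrt{13}\right) - 16\right) \left(-14\right) = \left(\left(72 + 24 \sqrt{13}\right) - 16\right) \left(-14\right) = \left(56 + 24 \sqrt{13}\right) \left(-14\right) = -784 - 336 \sqrt{13}$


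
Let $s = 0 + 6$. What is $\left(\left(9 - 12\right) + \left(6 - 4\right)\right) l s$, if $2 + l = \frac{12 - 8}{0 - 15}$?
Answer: $\frac{68}{5} \approx 13.6$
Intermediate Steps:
$s = 6$
$l = - \frac{34}{15}$ ($l = -2 + \frac{12 - 8}{0 - 15} = -2 + \frac{4}{-15} = -2 + 4 \left(- \frac{1}{15}\right) = -2 - \frac{4}{15} = - \frac{34}{15} \approx -2.2667$)
$\left(\left(9 - 12\right) + \left(6 - 4\right)\right) l s = \left(\left(9 - 12\right) + \left(6 - 4\right)\right) \left(- \frac{34}{15}\right) 6 = \left(-3 + 2\right) \left(- \frac{34}{15}\right) 6 = \left(-1\right) \left(- \frac{34}{15}\right) 6 = \frac{34}{15} \cdot 6 = \frac{68}{5}$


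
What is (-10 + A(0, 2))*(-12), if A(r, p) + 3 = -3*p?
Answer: 228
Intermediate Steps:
A(r, p) = -3 - 3*p
(-10 + A(0, 2))*(-12) = (-10 + (-3 - 3*2))*(-12) = (-10 + (-3 - 6))*(-12) = (-10 - 9)*(-12) = -19*(-12) = 228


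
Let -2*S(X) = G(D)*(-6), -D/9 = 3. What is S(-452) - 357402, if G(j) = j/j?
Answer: -357399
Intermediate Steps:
D = -27 (D = -9*3 = -27)
G(j) = 1
S(X) = 3 (S(X) = -(-6)/2 = -1/2*(-6) = 3)
S(-452) - 357402 = 3 - 357402 = -357399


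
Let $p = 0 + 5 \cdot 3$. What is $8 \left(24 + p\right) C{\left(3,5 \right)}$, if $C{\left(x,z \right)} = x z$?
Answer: $4680$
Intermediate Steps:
$p = 15$ ($p = 0 + 15 = 15$)
$8 \left(24 + p\right) C{\left(3,5 \right)} = 8 \left(24 + 15\right) 3 \cdot 5 = 8 \cdot 39 \cdot 15 = 312 \cdot 15 = 4680$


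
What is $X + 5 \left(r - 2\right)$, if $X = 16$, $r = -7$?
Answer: $-29$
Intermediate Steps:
$X + 5 \left(r - 2\right) = 16 + 5 \left(-7 - 2\right) = 16 + 5 \left(-9\right) = 16 - 45 = -29$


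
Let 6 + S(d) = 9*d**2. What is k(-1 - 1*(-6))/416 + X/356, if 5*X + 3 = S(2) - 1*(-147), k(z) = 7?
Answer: 21211/185120 ≈ 0.11458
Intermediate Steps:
S(d) = -6 + 9*d**2
X = 174/5 (X = -3/5 + ((-6 + 9*2**2) - 1*(-147))/5 = -3/5 + ((-6 + 9*4) + 147)/5 = -3/5 + ((-6 + 36) + 147)/5 = -3/5 + (30 + 147)/5 = -3/5 + (1/5)*177 = -3/5 + 177/5 = 174/5 ≈ 34.800)
k(-1 - 1*(-6))/416 + X/356 = 7/416 + (174/5)/356 = 7*(1/416) + (174/5)*(1/356) = 7/416 + 87/890 = 21211/185120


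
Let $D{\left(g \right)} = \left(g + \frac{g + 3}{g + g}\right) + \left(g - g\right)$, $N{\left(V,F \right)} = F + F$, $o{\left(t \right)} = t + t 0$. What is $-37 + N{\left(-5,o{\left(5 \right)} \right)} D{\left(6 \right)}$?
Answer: $\frac{61}{2} \approx 30.5$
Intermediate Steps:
$o{\left(t \right)} = t$ ($o{\left(t \right)} = t + 0 = t$)
$N{\left(V,F \right)} = 2 F$
$D{\left(g \right)} = g + \frac{3 + g}{2 g}$ ($D{\left(g \right)} = \left(g + \frac{3 + g}{2 g}\right) + 0 = g + \frac{3 + g}{2 g}$)
$-37 + N{\left(-5,o{\left(5 \right)} \right)} D{\left(6 \right)} = -37 + 2 \cdot 5 \left(\frac{1}{2} + 6 + \frac{3}{2 \cdot 6}\right) = -37 + 10 \left(\frac{1}{2} + 6 + \frac{3}{2} \cdot \frac{1}{6}\right) = -37 + 10 \left(\frac{1}{2} + 6 + \frac{1}{4}\right) = -37 + 10 \cdot \frac{27}{4} = -37 + \frac{135}{2} = \frac{61}{2}$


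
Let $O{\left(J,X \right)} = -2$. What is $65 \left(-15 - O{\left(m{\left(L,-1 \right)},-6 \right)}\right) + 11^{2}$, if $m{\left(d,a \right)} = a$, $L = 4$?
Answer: $-724$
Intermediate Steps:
$65 \left(-15 - O{\left(m{\left(L,-1 \right)},-6 \right)}\right) + 11^{2} = 65 \left(-15 - -2\right) + 11^{2} = 65 \left(-15 + 2\right) + 121 = 65 \left(-13\right) + 121 = -845 + 121 = -724$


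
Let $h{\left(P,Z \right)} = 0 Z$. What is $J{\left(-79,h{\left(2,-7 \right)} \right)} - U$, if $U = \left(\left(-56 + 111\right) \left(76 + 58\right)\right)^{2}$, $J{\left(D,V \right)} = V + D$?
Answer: $-54316979$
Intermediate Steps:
$h{\left(P,Z \right)} = 0$
$J{\left(D,V \right)} = D + V$
$U = 54316900$ ($U = \left(55 \cdot 134\right)^{2} = 7370^{2} = 54316900$)
$J{\left(-79,h{\left(2,-7 \right)} \right)} - U = \left(-79 + 0\right) - 54316900 = -79 - 54316900 = -54316979$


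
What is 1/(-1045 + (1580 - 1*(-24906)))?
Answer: 1/25441 ≈ 3.9307e-5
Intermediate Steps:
1/(-1045 + (1580 - 1*(-24906))) = 1/(-1045 + (1580 + 24906)) = 1/(-1045 + 26486) = 1/25441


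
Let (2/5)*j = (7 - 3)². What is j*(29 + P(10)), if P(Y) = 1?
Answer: 1200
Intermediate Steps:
j = 40 (j = 5*(7 - 3)²/2 = (5/2)*4² = (5/2)*16 = 40)
j*(29 + P(10)) = 40*(29 + 1) = 40*30 = 1200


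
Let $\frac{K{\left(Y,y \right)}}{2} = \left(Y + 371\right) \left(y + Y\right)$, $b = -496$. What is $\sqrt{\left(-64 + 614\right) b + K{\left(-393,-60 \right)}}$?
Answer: $2 i \sqrt{63217} \approx 502.86 i$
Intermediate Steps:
$K{\left(Y,y \right)} = 2 \left(371 + Y\right) \left(Y + y\right)$ ($K{\left(Y,y \right)} = 2 \left(Y + 371\right) \left(y + Y\right) = 2 \left(371 + Y\right) \left(Y + y\right)$)
$\sqrt{\left(-64 + 614\right) b + K{\left(-393,-60 \right)}} = \sqrt{\left(-64 + 614\right) \left(-496\right) + \left(2 \left(-393\right)^{2} + 742 \left(-393\right) + 742 \left(-60\right) + 2 \left(-393\right) \left(-60\right)\right)} = \sqrt{550 \left(-496\right) + \left(2 \cdot 154449 - 291606 - 44520 + 47160\right)} = \sqrt{-272800 + \left(308898 - 291606 - 44520 + 47160\right)} = \sqrt{-272800 + 19932} = \sqrt{-252868} = 2 i \sqrt{63217}$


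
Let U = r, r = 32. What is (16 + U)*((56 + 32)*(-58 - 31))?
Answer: -375936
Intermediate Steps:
U = 32
(16 + U)*((56 + 32)*(-58 - 31)) = (16 + 32)*((56 + 32)*(-58 - 31)) = 48*(88*(-89)) = 48*(-7832) = -375936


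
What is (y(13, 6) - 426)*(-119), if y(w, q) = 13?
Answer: 49147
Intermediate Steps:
(y(13, 6) - 426)*(-119) = (13 - 426)*(-119) = -413*(-119) = 49147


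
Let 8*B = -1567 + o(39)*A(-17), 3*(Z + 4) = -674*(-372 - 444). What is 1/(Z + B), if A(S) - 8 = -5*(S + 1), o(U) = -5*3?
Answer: 8/1463705 ≈ 5.4656e-6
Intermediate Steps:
o(U) = -15
A(S) = 3 - 5*S (A(S) = 8 - 5*(S + 1) = 8 - 5*(1 + S) = 8 + (-5 - 5*S) = 3 - 5*S)
Z = 183324 (Z = -4 + (-674*(-372 - 444))/3 = -4 + (-674*(-816))/3 = -4 + (⅓)*549984 = -4 + 183328 = 183324)
B = -2887/8 (B = (-1567 - 15*(3 - 5*(-17)))/8 = (-1567 - 15*(3 + 85))/8 = (-1567 - 15*88)/8 = (-1567 - 1320)/8 = (⅛)*(-2887) = -2887/8 ≈ -360.88)
1/(Z + B) = 1/(183324 - 2887/8) = 1/(1463705/8) = 8/1463705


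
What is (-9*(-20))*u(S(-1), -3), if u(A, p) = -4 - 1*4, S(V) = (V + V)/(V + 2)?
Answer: -1440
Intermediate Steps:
S(V) = 2*V/(2 + V) (S(V) = (2*V)/(2 + V) = 2*V/(2 + V))
u(A, p) = -8 (u(A, p) = -4 - 4 = -8)
(-9*(-20))*u(S(-1), -3) = -9*(-20)*(-8) = 180*(-8) = -1440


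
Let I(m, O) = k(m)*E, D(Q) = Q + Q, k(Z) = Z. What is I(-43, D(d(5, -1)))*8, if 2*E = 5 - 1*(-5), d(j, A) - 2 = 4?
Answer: -1720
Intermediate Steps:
d(j, A) = 6 (d(j, A) = 2 + 4 = 6)
E = 5 (E = (5 - 1*(-5))/2 = (5 + 5)/2 = (½)*10 = 5)
D(Q) = 2*Q
I(m, O) = 5*m (I(m, O) = m*5 = 5*m)
I(-43, D(d(5, -1)))*8 = (5*(-43))*8 = -215*8 = -1720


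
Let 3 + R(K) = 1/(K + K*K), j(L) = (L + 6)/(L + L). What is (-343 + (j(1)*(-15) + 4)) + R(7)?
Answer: -22091/56 ≈ -394.48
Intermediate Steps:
j(L) = (6 + L)/(2*L) (j(L) = (6 + L)/((2*L)) = (6 + L)*(1/(2*L)) = (6 + L)/(2*L))
R(K) = -3 + 1/(K + K**2) (R(K) = -3 + 1/(K + K*K) = -3 + 1/(K + K**2))
(-343 + (j(1)*(-15) + 4)) + R(7) = (-343 + (((1/2)*(6 + 1)/1)*(-15) + 4)) + (1 - 3*7 - 3*7**2)/(7*(1 + 7)) = (-343 + (((1/2)*1*7)*(-15) + 4)) + (1/7)*(1 - 21 - 3*49)/8 = (-343 + ((7/2)*(-15) + 4)) + (1/7)*(1/8)*(1 - 21 - 147) = (-343 + (-105/2 + 4)) + (1/7)*(1/8)*(-167) = (-343 - 97/2) - 167/56 = -783/2 - 167/56 = -22091/56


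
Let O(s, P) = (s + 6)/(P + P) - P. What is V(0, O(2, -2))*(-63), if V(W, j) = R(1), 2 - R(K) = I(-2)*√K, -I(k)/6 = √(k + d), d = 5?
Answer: -126 - 378*√3 ≈ -780.71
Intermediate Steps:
I(k) = -6*√(5 + k) (I(k) = -6*√(k + 5) = -6*√(5 + k))
O(s, P) = -P + (6 + s)/(2*P) (O(s, P) = (6 + s)/((2*P)) - P = (6 + s)*(1/(2*P)) - P = (6 + s)/(2*P) - P = -P + (6 + s)/(2*P))
R(K) = 2 + 6*√3*√K (R(K) = 2 - (-6*√(5 - 2))*√K = 2 - (-6*√3)*√K = 2 - (-6)*√3*√K = 2 + 6*√3*√K)
V(W, j) = 2 + 6*√3 (V(W, j) = 2 + 6*√3*√1 = 2 + 6*√3*1 = 2 + 6*√3)
V(0, O(2, -2))*(-63) = (2 + 6*√3)*(-63) = -126 - 378*√3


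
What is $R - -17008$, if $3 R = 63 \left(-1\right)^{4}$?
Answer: $17029$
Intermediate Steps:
$R = 21$ ($R = \frac{63 \left(-1\right)^{4}}{3} = \frac{63 \cdot 1}{3} = \frac{1}{3} \cdot 63 = 21$)
$R - -17008 = 21 - -17008 = 21 + 17008 = 17029$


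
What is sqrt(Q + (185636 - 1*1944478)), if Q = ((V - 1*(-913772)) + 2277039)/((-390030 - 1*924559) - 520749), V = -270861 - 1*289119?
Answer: I*sqrt(5924603555998571326)/1835338 ≈ 1326.2*I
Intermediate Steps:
V = -559980 (V = -270861 - 289119 = -559980)
Q = -2630831/1835338 (Q = ((-559980 - 1*(-913772)) + 2277039)/((-390030 - 1*924559) - 520749) = ((-559980 + 913772) + 2277039)/((-390030 - 924559) - 520749) = (353792 + 2277039)/(-1314589 - 520749) = 2630831/(-1835338) = 2630831*(-1/1835338) = -2630831/1835338 ≈ -1.4334)
sqrt(Q + (185636 - 1*1944478)) = sqrt(-2630831/1835338 + (185636 - 1*1944478)) = sqrt(-2630831/1835338 + (185636 - 1944478)) = sqrt(-2630831/1835338 - 1758842) = sqrt(-3228072189427/1835338) = I*sqrt(5924603555998571326)/1835338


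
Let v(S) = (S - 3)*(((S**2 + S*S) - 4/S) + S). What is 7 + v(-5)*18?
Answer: -32941/5 ≈ -6588.2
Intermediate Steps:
v(S) = (-3 + S)*(S - 4/S + 2*S**2) (v(S) = (-3 + S)*(((S**2 + S**2) - 4/S) + S) = (-3 + S)*((2*S**2 - 4/S) + S) = (-3 + S)*((-4/S + 2*S**2) + S) = (-3 + S)*(S - 4/S + 2*S**2))
7 + v(-5)*18 = 7 + (-4 - 5*(-5)**2 - 3*(-5) + 2*(-5)**3 + 12/(-5))*18 = 7 + (-4 - 5*25 + 15 + 2*(-125) + 12*(-1/5))*18 = 7 + (-4 - 125 + 15 - 250 - 12/5)*18 = 7 - 1832/5*18 = 7 - 32976/5 = -32941/5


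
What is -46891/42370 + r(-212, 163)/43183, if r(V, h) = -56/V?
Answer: -15331255947/13853168090 ≈ -1.1067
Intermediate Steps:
-46891/42370 + r(-212, 163)/43183 = -46891/42370 - 56/(-212)/43183 = -46891*1/42370 - 56*(-1/212)*(1/43183) = -46891/42370 + (14/53)*(1/43183) = -46891/42370 + 2/326957 = -15331255947/13853168090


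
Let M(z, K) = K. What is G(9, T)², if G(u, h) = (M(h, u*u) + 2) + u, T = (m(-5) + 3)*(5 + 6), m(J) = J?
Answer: 8464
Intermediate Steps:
T = -22 (T = (-5 + 3)*(5 + 6) = -2*11 = -22)
G(u, h) = 2 + u + u² (G(u, h) = (u*u + 2) + u = (u² + 2) + u = (2 + u²) + u = 2 + u + u²)
G(9, T)² = (2 + 9 + 9²)² = (2 + 9 + 81)² = 92² = 8464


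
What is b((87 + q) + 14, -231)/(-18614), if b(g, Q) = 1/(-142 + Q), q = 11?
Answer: 1/6943022 ≈ 1.4403e-7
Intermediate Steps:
b((87 + q) + 14, -231)/(-18614) = 1/(-142 - 231*(-18614)) = -1/18614/(-373) = -1/373*(-1/18614) = 1/6943022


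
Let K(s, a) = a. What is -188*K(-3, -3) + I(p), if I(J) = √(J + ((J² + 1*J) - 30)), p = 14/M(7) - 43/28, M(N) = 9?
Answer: 564 + 5*I*√76103/252 ≈ 564.0 + 5.4736*I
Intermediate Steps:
p = 5/252 (p = 14/9 - 43/28 = 5/252 ≈ 0.019841)
I(J) = √(-30 + J² + 2*J) (I(J) = √(J + ((J² + J) - 30)) = √(J + ((J + J²) - 30)) = √(J + (-30 + J + J²)) = √(-30 + J² + 2*J))
-188*K(-3, -3) + I(p) = -188*(-3) + √(-30 + (5/252)² + 2*(5/252)) = 564 + √(-30 + 25/63504 + 5/126) = 564 + √(-1902575/63504) = 564 + 5*I*√76103/252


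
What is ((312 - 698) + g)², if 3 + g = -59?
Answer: 200704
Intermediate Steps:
g = -62 (g = -3 - 59 = -62)
((312 - 698) + g)² = ((312 - 698) - 62)² = (-386 - 62)² = (-448)² = 200704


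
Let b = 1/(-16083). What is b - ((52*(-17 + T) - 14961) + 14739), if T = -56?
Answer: 64621493/16083 ≈ 4018.0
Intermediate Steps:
b = -1/16083 ≈ -6.2177e-5
b - ((52*(-17 + T) - 14961) + 14739) = -1/16083 - ((52*(-17 - 56) - 14961) + 14739) = -1/16083 - ((52*(-73) - 14961) + 14739) = -1/16083 - ((-3796 - 14961) + 14739) = -1/16083 - (-18757 + 14739) = -1/16083 - 1*(-4018) = -1/16083 + 4018 = 64621493/16083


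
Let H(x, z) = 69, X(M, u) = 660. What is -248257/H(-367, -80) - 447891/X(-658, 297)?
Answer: -64918033/15180 ≈ -4276.5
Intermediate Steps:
-248257/H(-367, -80) - 447891/X(-658, 297) = -248257/69 - 447891/660 = -248257*1/69 - 447891*1/660 = -248257/69 - 149297/220 = -64918033/15180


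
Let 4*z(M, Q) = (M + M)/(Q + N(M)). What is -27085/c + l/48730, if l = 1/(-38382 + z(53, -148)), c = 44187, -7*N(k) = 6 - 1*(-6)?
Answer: -4826401564395641/7873886126635815 ≈ -0.61296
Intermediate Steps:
N(k) = -12/7 (N(k) = -(6 - 1*(-6))/7 = -(6 + 6)/7 = -⅐*12 = -12/7)
z(M, Q) = M/(2*(-12/7 + Q)) (z(M, Q) = ((M + M)/(Q - 12/7))/4 = ((2*M)/(-12/7 + Q))/4 = (2*M/(-12/7 + Q))/4 = M/(2*(-12/7 + Q)))
l = -2096/80449043 (l = 1/(-38382 + (7/2)*53/(-12 + 7*(-148))) = 1/(-38382 + (7/2)*53/(-12 - 1036)) = 1/(-38382 + (7/2)*53/(-1048)) = 1/(-38382 + (7/2)*53*(-1/1048)) = 1/(-38382 - 371/2096) = 1/(-80449043/2096) = -2096/80449043 ≈ -2.6054e-5)
-27085/c + l/48730 = -27085/44187 - 2096/80449043/48730 = -27085*1/44187 - 2096/80449043*1/48730 = -27085/44187 - 1048/1960140932695 = -4826401564395641/7873886126635815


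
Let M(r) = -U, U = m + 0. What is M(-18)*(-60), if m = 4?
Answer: 240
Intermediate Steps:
U = 4 (U = 4 + 0 = 4)
M(r) = -4 (M(r) = -1*4 = -4)
M(-18)*(-60) = -4*(-60) = 240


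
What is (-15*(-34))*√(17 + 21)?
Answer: 510*√38 ≈ 3143.9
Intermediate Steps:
(-15*(-34))*√(17 + 21) = 510*√38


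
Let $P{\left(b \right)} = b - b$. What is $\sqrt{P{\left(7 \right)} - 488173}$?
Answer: $i \sqrt{488173} \approx 698.69 i$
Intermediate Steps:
$P{\left(b \right)} = 0$
$\sqrt{P{\left(7 \right)} - 488173} = \sqrt{0 - 488173} = \sqrt{-488173} = i \sqrt{488173}$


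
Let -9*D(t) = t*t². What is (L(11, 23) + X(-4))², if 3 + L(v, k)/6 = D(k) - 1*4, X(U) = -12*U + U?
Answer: 591851584/9 ≈ 6.5761e+7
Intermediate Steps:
D(t) = -t³/9 (D(t) = -t*t²/9 = -t³/9)
X(U) = -11*U
L(v, k) = -42 - 2*k³/3 (L(v, k) = -18 + 6*(-k³/9 - 1*4) = -18 + 6*(-k³/9 - 4) = -18 + 6*(-4 - k³/9) = -18 + (-24 - 2*k³/3) = -42 - 2*k³/3)
(L(11, 23) + X(-4))² = ((-42 - ⅔*23³) - 11*(-4))² = ((-42 - ⅔*12167) + 44)² = ((-42 - 24334/3) + 44)² = (-24460/3 + 44)² = (-24328/3)² = 591851584/9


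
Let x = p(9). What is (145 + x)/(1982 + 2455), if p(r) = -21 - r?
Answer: 115/4437 ≈ 0.025918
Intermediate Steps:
x = -30 (x = -21 - 1*9 = -21 - 9 = -30)
(145 + x)/(1982 + 2455) = (145 - 30)/(1982 + 2455) = 115/4437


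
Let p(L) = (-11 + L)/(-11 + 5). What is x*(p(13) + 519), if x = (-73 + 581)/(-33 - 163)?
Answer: -197612/147 ≈ -1344.3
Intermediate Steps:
x = -127/49 (x = 508/(-196) = 508*(-1/196) = -127/49 ≈ -2.5918)
p(L) = 11/6 - L/6 (p(L) = (-11 + L)/(-6) = (-11 + L)*(-⅙) = 11/6 - L/6)
x*(p(13) + 519) = -127*((11/6 - ⅙*13) + 519)/49 = -127*((11/6 - 13/6) + 519)/49 = -127*(-⅓ + 519)/49 = -127/49*1556/3 = -197612/147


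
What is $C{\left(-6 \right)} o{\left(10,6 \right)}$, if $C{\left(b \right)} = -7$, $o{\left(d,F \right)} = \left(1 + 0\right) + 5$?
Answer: $-42$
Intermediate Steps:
$o{\left(d,F \right)} = 6$ ($o{\left(d,F \right)} = 1 + 5 = 6$)
$C{\left(-6 \right)} o{\left(10,6 \right)} = \left(-7\right) 6 = -42$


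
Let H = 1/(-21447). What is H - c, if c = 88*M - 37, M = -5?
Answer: 10230218/21447 ≈ 477.00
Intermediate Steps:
H = -1/21447 ≈ -4.6627e-5
c = -477 (c = 88*(-5) - 37 = -440 - 37 = -477)
H - c = -1/21447 - 1*(-477) = -1/21447 + 477 = 10230218/21447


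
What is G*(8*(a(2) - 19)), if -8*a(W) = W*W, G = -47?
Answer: 7332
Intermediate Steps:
a(W) = -W**2/8 (a(W) = -W*W/8 = -W**2/8)
G*(8*(a(2) - 19)) = -376*(-1/8*2**2 - 19) = -376*(-1/8*4 - 19) = -376*(-1/2 - 19) = -376*(-39)/2 = -47*(-156) = 7332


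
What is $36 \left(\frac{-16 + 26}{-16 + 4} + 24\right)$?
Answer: $834$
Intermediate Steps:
$36 \left(\frac{-16 + 26}{-16 + 4} + 24\right) = 36 \left(\frac{10}{-12} + 24\right) = 36 \left(10 \left(- \frac{1}{12}\right) + 24\right) = 36 \left(- \frac{5}{6} + 24\right) = 36 \cdot \frac{139}{6} = 834$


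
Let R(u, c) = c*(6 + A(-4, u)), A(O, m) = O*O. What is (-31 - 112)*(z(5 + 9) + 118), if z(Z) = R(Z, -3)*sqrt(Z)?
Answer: -16874 + 9438*sqrt(14) ≈ 18440.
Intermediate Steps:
A(O, m) = O**2
R(u, c) = 22*c (R(u, c) = c*(6 + (-4)**2) = c*(6 + 16) = c*22 = 22*c)
z(Z) = -66*sqrt(Z) (z(Z) = (22*(-3))*sqrt(Z) = -66*sqrt(Z))
(-31 - 112)*(z(5 + 9) + 118) = (-31 - 112)*(-66*sqrt(5 + 9) + 118) = -143*(-66*sqrt(14) + 118) = -143*(118 - 66*sqrt(14)) = -16874 + 9438*sqrt(14)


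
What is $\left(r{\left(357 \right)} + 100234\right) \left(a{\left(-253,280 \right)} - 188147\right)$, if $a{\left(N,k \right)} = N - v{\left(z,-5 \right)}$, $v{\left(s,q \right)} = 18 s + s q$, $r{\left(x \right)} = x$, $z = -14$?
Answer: $-18933036838$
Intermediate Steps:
$v{\left(s,q \right)} = 18 s + q s$
$a{\left(N,k \right)} = 182 + N$ ($a{\left(N,k \right)} = N - - 14 \left(18 - 5\right) = N - \left(-14\right) 13 = N - -182 = N + 182 = 182 + N$)
$\left(r{\left(357 \right)} + 100234\right) \left(a{\left(-253,280 \right)} - 188147\right) = \left(357 + 100234\right) \left(\left(182 - 253\right) - 188147\right) = 100591 \left(-71 - 188147\right) = 100591 \left(-188218\right) = -18933036838$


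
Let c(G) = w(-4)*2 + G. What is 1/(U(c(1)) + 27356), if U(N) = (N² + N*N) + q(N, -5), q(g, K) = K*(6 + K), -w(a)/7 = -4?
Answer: 1/33849 ≈ 2.9543e-5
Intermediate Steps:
w(a) = 28 (w(a) = -7*(-4) = 28)
c(G) = 56 + G (c(G) = 28*2 + G = 56 + G)
U(N) = -5 + 2*N² (U(N) = (N² + N*N) - 5*(6 - 5) = (N² + N²) - 5*1 = 2*N² - 5 = -5 + 2*N²)
1/(U(c(1)) + 27356) = 1/((-5 + 2*(56 + 1)²) + 27356) = 1/((-5 + 2*57²) + 27356) = 1/((-5 + 2*3249) + 27356) = 1/((-5 + 6498) + 27356) = 1/(6493 + 27356) = 1/33849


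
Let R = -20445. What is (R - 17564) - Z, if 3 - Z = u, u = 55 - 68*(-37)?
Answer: -35441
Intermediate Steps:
u = 2571 (u = 55 + 2516 = 2571)
Z = -2568 (Z = 3 - 1*2571 = 3 - 2571 = -2568)
(R - 17564) - Z = (-20445 - 17564) - 1*(-2568) = -38009 + 2568 = -35441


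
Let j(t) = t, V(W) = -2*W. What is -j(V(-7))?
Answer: -14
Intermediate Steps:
-j(V(-7)) = -(-2)*(-7) = -1*14 = -14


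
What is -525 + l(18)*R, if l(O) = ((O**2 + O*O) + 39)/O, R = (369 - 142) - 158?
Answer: 4217/2 ≈ 2108.5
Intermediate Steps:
R = 69 (R = 227 - 158 = 69)
l(O) = (39 + 2*O**2)/O (l(O) = ((O**2 + O**2) + 39)/O = (2*O**2 + 39)/O = (39 + 2*O**2)/O)
-525 + l(18)*R = -525 + (2*18 + 39/18)*69 = -525 + (36 + 39*(1/18))*69 = -525 + (36 + 13/6)*69 = -525 + (229/6)*69 = -525 + 5267/2 = 4217/2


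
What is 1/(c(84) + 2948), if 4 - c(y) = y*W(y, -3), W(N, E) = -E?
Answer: 1/2700 ≈ 0.00037037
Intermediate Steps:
c(y) = 4 - 3*y (c(y) = 4 - y*(-1*(-3)) = 4 - y*3 = 4 - 3*y)
1/(c(84) + 2948) = 1/((4 - 3*84) + 2948) = 1/((4 - 252) + 2948) = 1/(-248 + 2948) = 1/2700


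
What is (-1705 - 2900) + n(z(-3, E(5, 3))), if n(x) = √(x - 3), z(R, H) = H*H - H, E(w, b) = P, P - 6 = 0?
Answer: -4605 + 3*√3 ≈ -4599.8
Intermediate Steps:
P = 6 (P = 6 + 0 = 6)
E(w, b) = 6
z(R, H) = H² - H
n(x) = √(-3 + x)
(-1705 - 2900) + n(z(-3, E(5, 3))) = (-1705 - 2900) + √(-3 + 6*(-1 + 6)) = -4605 + √(-3 + 6*5) = -4605 + √(-3 + 30) = -4605 + √27 = -4605 + 3*√3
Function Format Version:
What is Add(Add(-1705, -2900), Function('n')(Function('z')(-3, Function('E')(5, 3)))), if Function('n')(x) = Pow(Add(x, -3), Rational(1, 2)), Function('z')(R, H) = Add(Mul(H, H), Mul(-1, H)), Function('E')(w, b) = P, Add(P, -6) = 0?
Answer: Add(-4605, Mul(3, Pow(3, Rational(1, 2)))) ≈ -4599.8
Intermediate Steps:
P = 6 (P = Add(6, 0) = 6)
Function('E')(w, b) = 6
Function('z')(R, H) = Add(Pow(H, 2), Mul(-1, H))
Function('n')(x) = Pow(Add(-3, x), Rational(1, 2))
Add(Add(-1705, -2900), Function('n')(Function('z')(-3, Function('E')(5, 3)))) = Add(Add(-1705, -2900), Pow(Add(-3, Mul(6, Add(-1, 6))), Rational(1, 2))) = Add(-4605, Pow(Add(-3, Mul(6, 5)), Rational(1, 2))) = Add(-4605, Pow(Add(-3, 30), Rational(1, 2))) = Add(-4605, Pow(27, Rational(1, 2))) = Add(-4605, Mul(3, Pow(3, Rational(1, 2))))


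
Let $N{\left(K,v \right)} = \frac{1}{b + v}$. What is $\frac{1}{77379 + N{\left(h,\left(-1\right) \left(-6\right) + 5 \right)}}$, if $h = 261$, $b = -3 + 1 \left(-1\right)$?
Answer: $\frac{7}{541654} \approx 1.2923 \cdot 10^{-5}$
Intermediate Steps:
$b = -4$ ($b = -3 - 1 = -4$)
$N{\left(K,v \right)} = \frac{1}{-4 + v}$
$\frac{1}{77379 + N{\left(h,\left(-1\right) \left(-6\right) + 5 \right)}} = \frac{1}{77379 + \frac{1}{-4 + \left(\left(-1\right) \left(-6\right) + 5\right)}} = \frac{1}{77379 + \frac{1}{-4 + \left(6 + 5\right)}} = \frac{1}{77379 + \frac{1}{-4 + 11}} = \frac{1}{77379 + \frac{1}{7}} = \frac{1}{\frac{541654}{7}} = \frac{7}{541654}$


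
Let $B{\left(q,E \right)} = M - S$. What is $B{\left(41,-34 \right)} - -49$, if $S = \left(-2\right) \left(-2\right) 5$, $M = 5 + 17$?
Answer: $51$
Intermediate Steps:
$M = 22$
$S = 20$ ($S = 4 \cdot 5 = 20$)
$B{\left(q,E \right)} = 2$ ($B{\left(q,E \right)} = 22 - 20 = 2$)
$B{\left(41,-34 \right)} - -49 = 2 - -49 = 2 + \left(60 - 11\right) = 2 + 49 = 51$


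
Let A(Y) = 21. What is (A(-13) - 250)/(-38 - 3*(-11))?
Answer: 229/5 ≈ 45.800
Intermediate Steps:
(A(-13) - 250)/(-38 - 3*(-11)) = (21 - 250)/(-38 - 3*(-11)) = -229/(-38 + 33) = -229/(-5) = -229*(-⅕) = 229/5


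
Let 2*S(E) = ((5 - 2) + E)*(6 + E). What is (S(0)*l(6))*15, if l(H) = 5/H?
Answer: 225/2 ≈ 112.50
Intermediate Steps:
S(E) = (3 + E)*(6 + E)/2 (S(E) = (((5 - 2) + E)*(6 + E))/2 = ((3 + E)*(6 + E))/2 = (3 + E)*(6 + E)/2)
(S(0)*l(6))*15 = ((9 + (½)*0² + (9/2)*0)*(5/6))*15 = ((9 + (½)*0 + 0)*(5*(⅙)))*15 = ((9 + 0 + 0)*(⅚))*15 = (9*(⅚))*15 = (15/2)*15 = 225/2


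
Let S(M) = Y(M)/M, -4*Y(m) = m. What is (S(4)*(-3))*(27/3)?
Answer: 27/4 ≈ 6.7500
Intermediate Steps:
Y(m) = -m/4
S(M) = -¼ (S(M) = (-M/4)/M = -¼)
(S(4)*(-3))*(27/3) = (-¼*(-3))*(27/3) = 3*(27*(⅓))/4 = (¾)*9 = 27/4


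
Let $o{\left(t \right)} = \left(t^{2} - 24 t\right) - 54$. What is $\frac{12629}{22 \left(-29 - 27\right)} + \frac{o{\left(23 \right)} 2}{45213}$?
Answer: $- \frac{81597815}{7957488} \approx -10.254$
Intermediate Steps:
$o{\left(t \right)} = -54 + t^{2} - 24 t$
$\frac{12629}{22 \left(-29 - 27\right)} + \frac{o{\left(23 \right)} 2}{45213} = \frac{12629}{22 \left(-29 - 27\right)} + \frac{\left(-54 + 23^{2} - 552\right) 2}{45213} = \frac{12629}{22 \left(-56\right)} + \left(-54 + 529 - 552\right) 2 \cdot \frac{1}{45213} = \frac{12629}{-1232} + \left(-77\right) 2 \cdot \frac{1}{45213} = 12629 \left(- \frac{1}{1232}\right) - \frac{22}{6459} = - \frac{12629}{1232} - \frac{22}{6459} = - \frac{81597815}{7957488}$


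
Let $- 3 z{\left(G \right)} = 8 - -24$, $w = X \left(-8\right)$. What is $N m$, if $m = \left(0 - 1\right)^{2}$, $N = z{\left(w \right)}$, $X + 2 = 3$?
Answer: $- \frac{32}{3} \approx -10.667$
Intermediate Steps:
$X = 1$ ($X = -2 + 3 = 1$)
$w = -8$ ($w = 1 \left(-8\right) = -8$)
$z{\left(G \right)} = - \frac{32}{3}$ ($z{\left(G \right)} = - \frac{8 - -24}{3} = - \frac{8 + 24}{3} = \left(- \frac{1}{3}\right) 32 = - \frac{32}{3}$)
$N = - \frac{32}{3} \approx -10.667$
$m = 1$ ($m = \left(-1\right)^{2} = 1$)
$N m = \left(- \frac{32}{3}\right) 1 = - \frac{32}{3}$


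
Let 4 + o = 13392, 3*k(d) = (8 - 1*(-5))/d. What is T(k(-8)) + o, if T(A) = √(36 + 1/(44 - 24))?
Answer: 13388 + √3605/10 ≈ 13394.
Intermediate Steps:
k(d) = 13/(3*d) (k(d) = ((8 - 1*(-5))/d)/3 = ((8 + 5)/d)/3 = (13/d)/3 = 13/(3*d))
o = 13388 (o = -4 + 13392 = 13388)
T(A) = √3605/10 (T(A) = √(36 + 1/20) = √(721/20) = √3605/10)
T(k(-8)) + o = √3605/10 + 13388 = 13388 + √3605/10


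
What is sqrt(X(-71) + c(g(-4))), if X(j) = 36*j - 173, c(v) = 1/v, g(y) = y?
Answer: 3*I*sqrt(1213)/2 ≈ 52.242*I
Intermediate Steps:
X(j) = -173 + 36*j
sqrt(X(-71) + c(g(-4))) = sqrt((-173 + 36*(-71)) + 1/(-4)) = sqrt((-173 - 2556) - 1/4) = sqrt(-2729 - 1/4) = sqrt(-10917/4) = 3*I*sqrt(1213)/2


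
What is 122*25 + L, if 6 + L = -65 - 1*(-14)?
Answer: 2993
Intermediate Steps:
L = -57 (L = -6 + (-65 - 1*(-14)) = -6 + (-65 + 14) = -6 - 51 = -57)
122*25 + L = 122*25 - 57 = 3050 - 57 = 2993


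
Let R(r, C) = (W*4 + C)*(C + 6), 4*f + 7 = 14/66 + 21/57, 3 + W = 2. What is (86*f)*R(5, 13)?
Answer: -519225/22 ≈ -23601.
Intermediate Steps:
W = -1 (W = -3 + 2 = -1)
f = -4025/2508 (f = -7/4 + (14/66 + 21/57)/4 = -7/4 + (14*(1/66) + 21*(1/57))/4 = -7/4 + (7/33 + 7/19)/4 = -7/4 + (¼)*(364/627) = -7/4 + 91/627 = -4025/2508 ≈ -1.6049)
R(r, C) = (-4 + C)*(6 + C) (R(r, C) = (-1*4 + C)*(C + 6) = (-4 + C)*(6 + C))
(86*f)*R(5, 13) = (86*(-4025/2508))*(-24 + 13² + 2*13) = -173075*(-24 + 169 + 26)/1254 = -173075/1254*171 = -519225/22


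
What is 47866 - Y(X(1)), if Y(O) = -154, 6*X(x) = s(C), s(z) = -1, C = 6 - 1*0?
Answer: 48020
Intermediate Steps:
C = 6 (C = 6 + 0 = 6)
X(x) = -1/6 (X(x) = (1/6)*(-1) = -1/6)
47866 - Y(X(1)) = 47866 - 1*(-154) = 47866 + 154 = 48020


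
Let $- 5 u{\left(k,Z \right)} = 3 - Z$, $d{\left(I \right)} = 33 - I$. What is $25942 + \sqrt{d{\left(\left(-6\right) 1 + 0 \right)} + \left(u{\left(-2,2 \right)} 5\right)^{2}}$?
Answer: $25942 + 2 \sqrt{10} \approx 25948.0$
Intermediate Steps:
$u{\left(k,Z \right)} = - \frac{3}{5} + \frac{Z}{5}$ ($u{\left(k,Z \right)} = - \frac{3 - Z}{5} = - \frac{3}{5} + \frac{Z}{5}$)
$25942 + \sqrt{d{\left(\left(-6\right) 1 + 0 \right)} + \left(u{\left(-2,2 \right)} 5\right)^{2}} = 25942 + \sqrt{\left(33 - \left(\left(-6\right) 1 + 0\right)\right) + \left(\left(- \frac{3}{5} + \frac{1}{5} \cdot 2\right) 5\right)^{2}} = 25942 + \sqrt{\left(33 - \left(-6 + 0\right)\right) + \left(\left(- \frac{3}{5} + \frac{2}{5}\right) 5\right)^{2}} = 25942 + \sqrt{\left(33 - -6\right) + \left(\left(- \frac{1}{5}\right) 5\right)^{2}} = 25942 + \sqrt{\left(33 + 6\right) + \left(-1\right)^{2}} = 25942 + \sqrt{39 + 1} = 25942 + \sqrt{40} = 25942 + 2 \sqrt{10}$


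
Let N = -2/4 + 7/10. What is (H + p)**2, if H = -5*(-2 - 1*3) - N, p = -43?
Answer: 8281/25 ≈ 331.24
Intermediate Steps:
N = 1/5 (N = -2*1/4 + 7*(1/10) = -1/2 + 7/10 = 1/5 ≈ 0.20000)
H = 124/5 (H = -5*(-2 - 1*3) - 1*1/5 = -5*(-2 - 3) - 1/5 = -5*(-5) - 1/5 = 25 - 1/5 = 124/5 ≈ 24.800)
(H + p)**2 = (124/5 - 43)**2 = (-91/5)**2 = 8281/25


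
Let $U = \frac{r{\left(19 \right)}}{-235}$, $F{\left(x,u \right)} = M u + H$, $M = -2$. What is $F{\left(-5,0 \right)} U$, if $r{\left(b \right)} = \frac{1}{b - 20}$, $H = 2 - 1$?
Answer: $\frac{1}{235} \approx 0.0042553$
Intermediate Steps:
$H = 1$
$r{\left(b \right)} = \frac{1}{-20 + b}$
$F{\left(x,u \right)} = 1 - 2 u$ ($F{\left(x,u \right)} = - 2 u + 1 = 1 - 2 u$)
$U = \frac{1}{235}$ ($U = \frac{1}{\left(-20 + 19\right) \left(-235\right)} = \frac{1}{-1} \left(- \frac{1}{235}\right) = \left(-1\right) \left(- \frac{1}{235}\right) = \frac{1}{235} \approx 0.0042553$)
$F{\left(-5,0 \right)} U = \left(1 - 0\right) \frac{1}{235} = \left(1 + 0\right) \frac{1}{235} = 1 \cdot \frac{1}{235} = \frac{1}{235}$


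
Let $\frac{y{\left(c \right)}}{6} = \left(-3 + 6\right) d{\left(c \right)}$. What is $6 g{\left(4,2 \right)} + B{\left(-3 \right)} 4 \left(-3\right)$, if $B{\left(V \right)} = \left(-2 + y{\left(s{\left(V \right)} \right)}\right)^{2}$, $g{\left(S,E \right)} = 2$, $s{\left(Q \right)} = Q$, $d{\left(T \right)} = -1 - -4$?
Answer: $-32436$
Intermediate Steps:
$d{\left(T \right)} = 3$ ($d{\left(T \right)} = -1 + 4 = 3$)
$y{\left(c \right)} = 54$ ($y{\left(c \right)} = 6 \left(-3 + 6\right) 3 = 6 \cdot 3 \cdot 3 = 6 \cdot 9 = 54$)
$B{\left(V \right)} = 2704$ ($B{\left(V \right)} = \left(-2 + 54\right)^{2} = 52^{2} = 2704$)
$6 g{\left(4,2 \right)} + B{\left(-3 \right)} 4 \left(-3\right) = 6 \cdot 2 + 2704 \cdot 4 \left(-3\right) = 12 + 10816 \left(-3\right) = 12 - 32448 = -32436$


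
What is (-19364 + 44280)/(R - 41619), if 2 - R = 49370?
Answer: -24916/90987 ≈ -0.27384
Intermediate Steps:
R = -49368 (R = 2 - 1*49370 = 2 - 49370 = -49368)
(-19364 + 44280)/(R - 41619) = (-19364 + 44280)/(-49368 - 41619) = 24916/(-90987) = 24916*(-1/90987) = -24916/90987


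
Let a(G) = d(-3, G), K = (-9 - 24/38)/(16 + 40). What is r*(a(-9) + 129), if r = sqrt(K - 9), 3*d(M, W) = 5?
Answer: 14*I*sqrt(2595894)/57 ≈ 395.73*I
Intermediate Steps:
K = -183/1064 (K = (-9 - 24*1/38)/56 = (-9 - 12/19)*(1/56) = -183/19*1/56 = -183/1064 ≈ -0.17199)
d(M, W) = 5/3 (d(M, W) = (1/3)*5 = 5/3)
r = I*sqrt(2595894)/532 (r = sqrt(-183/1064 - 9) = sqrt(-9759/1064) = I*sqrt(2595894)/532 ≈ 3.0285*I)
a(G) = 5/3
r*(a(-9) + 129) = (I*sqrt(2595894)/532)*(5/3 + 129) = (I*sqrt(2595894)/532)*(392/3) = 14*I*sqrt(2595894)/57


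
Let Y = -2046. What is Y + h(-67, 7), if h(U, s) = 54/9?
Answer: -2040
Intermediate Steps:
h(U, s) = 6 (h(U, s) = 54*(1/9) = 6)
Y + h(-67, 7) = -2046 + 6 = -2040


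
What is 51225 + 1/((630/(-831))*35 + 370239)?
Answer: 5253064995202/102548853 ≈ 51225.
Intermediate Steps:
51225 + 1/((630/(-831))*35 + 370239) = 51225 + 1/((630*(-1/831))*35 + 370239) = 51225 + 1/(-210/277*35 + 370239) = 51225 + 1/(-7350/277 + 370239) = 51225 + 1/(102548853/277) = 51225 + 277/102548853 = 5253064995202/102548853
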